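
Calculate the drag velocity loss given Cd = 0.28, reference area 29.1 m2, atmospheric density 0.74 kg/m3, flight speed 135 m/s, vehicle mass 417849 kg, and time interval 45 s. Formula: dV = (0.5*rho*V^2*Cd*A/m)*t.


D = 0.5 * 0.74 * 135^2 * 0.28 * 29.1 = 54944.0 N
a = 54944.0 / 417849 = 0.1315 m/s2
dV = 0.1315 * 45 = 5.9 m/s

5.9 m/s


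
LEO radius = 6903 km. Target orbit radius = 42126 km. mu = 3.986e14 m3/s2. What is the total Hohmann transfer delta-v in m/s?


V1 = sqrt(mu/r1) = 7598.88 m/s
dV1 = V1*(sqrt(2*r2/(r1+r2)) - 1) = 2362.36 m/s
V2 = sqrt(mu/r2) = 3076.05 m/s
dV2 = V2*(1 - sqrt(2*r1/(r1+r2))) = 1443.75 m/s
Total dV = 3806 m/s

3806 m/s


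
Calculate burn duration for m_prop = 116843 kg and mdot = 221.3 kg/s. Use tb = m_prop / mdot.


tb = 116843 / 221.3 = 528.0 s

528.0 s


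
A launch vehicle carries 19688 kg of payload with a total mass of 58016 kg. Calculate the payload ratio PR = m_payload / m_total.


PR = 19688 / 58016 = 0.3394

0.3394


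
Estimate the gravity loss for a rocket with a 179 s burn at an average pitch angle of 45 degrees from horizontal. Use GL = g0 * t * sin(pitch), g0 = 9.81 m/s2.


GL = 9.81 * 179 * sin(45 deg) = 1242 m/s

1242 m/s


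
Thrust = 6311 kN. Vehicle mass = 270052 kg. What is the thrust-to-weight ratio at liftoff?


TWR = 6311000 / (270052 * 9.81) = 2.38

2.38


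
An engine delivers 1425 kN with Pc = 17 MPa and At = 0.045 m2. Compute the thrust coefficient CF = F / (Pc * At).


CF = 1425000 / (17e6 * 0.045) = 1.86

1.86


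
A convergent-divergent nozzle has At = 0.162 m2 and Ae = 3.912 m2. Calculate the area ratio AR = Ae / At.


AR = 3.912 / 0.162 = 24.1

24.1


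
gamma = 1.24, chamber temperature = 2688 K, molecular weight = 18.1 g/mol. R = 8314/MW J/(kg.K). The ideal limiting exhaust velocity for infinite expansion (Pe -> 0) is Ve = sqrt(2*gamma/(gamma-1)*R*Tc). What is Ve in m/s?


R = 8314 / 18.1 = 459.34 J/(kg.K)
Ve = sqrt(2 * 1.24 / (1.24 - 1) * 459.34 * 2688) = 3572 m/s

3572 m/s


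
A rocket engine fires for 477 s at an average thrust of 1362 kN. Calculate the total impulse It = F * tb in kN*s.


It = 1362 * 477 = 649674 kN*s

649674 kN*s


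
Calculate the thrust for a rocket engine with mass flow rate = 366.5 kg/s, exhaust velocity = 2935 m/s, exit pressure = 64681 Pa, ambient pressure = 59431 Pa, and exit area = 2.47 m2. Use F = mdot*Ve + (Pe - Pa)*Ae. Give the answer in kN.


F = 366.5 * 2935 + (64681 - 59431) * 2.47 = 1.0886e+06 N = 1088.6 kN

1088.6 kN


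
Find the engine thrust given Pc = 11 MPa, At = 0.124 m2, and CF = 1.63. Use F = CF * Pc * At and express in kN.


F = 1.63 * 11e6 * 0.124 = 2.2233e+06 N = 2223.3 kN

2223.3 kN


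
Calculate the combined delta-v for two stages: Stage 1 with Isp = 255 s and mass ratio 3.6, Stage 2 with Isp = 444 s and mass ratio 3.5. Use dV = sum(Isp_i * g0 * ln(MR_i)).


dV1 = 255 * 9.81 * ln(3.6) = 3204.3 m/s
dV2 = 444 * 9.81 * ln(3.5) = 5456.6 m/s
Total dV = 3204.3 + 5456.6 = 8660.9 m/s ~ 8661 m/s

8661 m/s


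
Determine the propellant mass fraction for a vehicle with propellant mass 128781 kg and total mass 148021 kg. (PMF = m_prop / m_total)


PMF = 128781 / 148021 = 0.87

0.87


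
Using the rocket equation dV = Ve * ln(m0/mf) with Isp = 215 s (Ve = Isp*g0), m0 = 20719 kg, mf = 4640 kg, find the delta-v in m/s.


Ve = 215 * 9.81 = 2109.15 m/s
dV = 2109.15 * ln(20719/4640) = 3156 m/s

3156 m/s


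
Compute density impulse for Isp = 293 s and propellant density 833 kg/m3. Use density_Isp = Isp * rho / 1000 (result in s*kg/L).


rho*Isp = 293 * 833 / 1000 = 244 s*kg/L

244 s*kg/L


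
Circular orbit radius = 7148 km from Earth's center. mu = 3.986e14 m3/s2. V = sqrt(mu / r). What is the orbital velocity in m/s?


V = sqrt(3.986e14 / 7148000) = 7468 m/s

7468 m/s


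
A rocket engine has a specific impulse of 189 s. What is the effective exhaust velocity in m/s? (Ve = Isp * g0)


Ve = Isp * g0 = 189 * 9.81 = 1854.1 m/s

1854.1 m/s


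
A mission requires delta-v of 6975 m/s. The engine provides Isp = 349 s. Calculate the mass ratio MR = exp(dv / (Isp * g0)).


Ve = 349 * 9.81 = 3423.69 m/s
MR = exp(6975 / 3423.69) = 7.67

7.67


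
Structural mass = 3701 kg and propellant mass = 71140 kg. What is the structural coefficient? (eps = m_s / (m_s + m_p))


eps = 3701 / (3701 + 71140) = 0.0495

0.0495


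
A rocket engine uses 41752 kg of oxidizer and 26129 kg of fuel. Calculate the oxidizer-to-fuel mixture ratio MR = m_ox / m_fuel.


MR = 41752 / 26129 = 1.6

1.6


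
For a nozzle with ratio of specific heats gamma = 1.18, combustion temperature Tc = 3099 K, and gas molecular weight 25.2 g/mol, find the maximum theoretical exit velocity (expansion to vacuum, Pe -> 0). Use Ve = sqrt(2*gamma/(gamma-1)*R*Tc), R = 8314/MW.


R = 8314 / 25.2 = 329.92 J/(kg.K)
Ve = sqrt(2 * 1.18 / (1.18 - 1) * 329.92 * 3099) = 3661 m/s

3661 m/s


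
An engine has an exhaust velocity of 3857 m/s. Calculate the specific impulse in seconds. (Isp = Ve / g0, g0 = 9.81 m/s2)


Isp = Ve / g0 = 3857 / 9.81 = 393.2 s

393.2 s


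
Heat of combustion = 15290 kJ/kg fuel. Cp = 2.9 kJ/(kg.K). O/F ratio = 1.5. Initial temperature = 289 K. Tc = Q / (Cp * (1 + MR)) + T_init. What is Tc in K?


Tc = 15290 / (2.9 * (1 + 1.5)) + 289 = 2398 K

2398 K


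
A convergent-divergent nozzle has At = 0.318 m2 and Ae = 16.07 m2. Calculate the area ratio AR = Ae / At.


AR = 16.07 / 0.318 = 50.5

50.5


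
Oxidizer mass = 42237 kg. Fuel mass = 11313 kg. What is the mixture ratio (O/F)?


MR = 42237 / 11313 = 3.73

3.73


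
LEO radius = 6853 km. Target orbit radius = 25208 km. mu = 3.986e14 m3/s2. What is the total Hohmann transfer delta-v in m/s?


V1 = sqrt(mu/r1) = 7626.55 m/s
dV1 = V1*(sqrt(2*r2/(r1+r2)) - 1) = 1937.1 m/s
V2 = sqrt(mu/r2) = 3976.49 m/s
dV2 = V2*(1 - sqrt(2*r1/(r1+r2))) = 1376.53 m/s
Total dV = 3314 m/s

3314 m/s


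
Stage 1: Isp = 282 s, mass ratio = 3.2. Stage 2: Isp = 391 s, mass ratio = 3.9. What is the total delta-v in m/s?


dV1 = 282 * 9.81 * ln(3.2) = 3217.8 m/s
dV2 = 391 * 9.81 * ln(3.9) = 5220.3 m/s
Total dV = 3217.8 + 5220.3 = 8438.1 m/s ~ 8438 m/s

8438 m/s


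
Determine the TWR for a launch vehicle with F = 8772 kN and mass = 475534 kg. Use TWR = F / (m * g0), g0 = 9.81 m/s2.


TWR = 8772000 / (475534 * 9.81) = 1.88

1.88


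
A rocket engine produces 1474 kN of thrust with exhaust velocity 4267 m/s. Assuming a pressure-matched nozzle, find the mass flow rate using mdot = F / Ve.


mdot = F / Ve = 1474000 / 4267 = 345.4 kg/s

345.4 kg/s


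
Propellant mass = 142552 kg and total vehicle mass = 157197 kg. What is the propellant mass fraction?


PMF = 142552 / 157197 = 0.907

0.907


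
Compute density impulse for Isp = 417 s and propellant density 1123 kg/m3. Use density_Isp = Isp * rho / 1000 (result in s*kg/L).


rho*Isp = 417 * 1123 / 1000 = 468 s*kg/L

468 s*kg/L


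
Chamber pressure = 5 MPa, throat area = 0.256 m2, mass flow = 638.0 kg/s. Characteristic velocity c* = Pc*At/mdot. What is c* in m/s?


c* = 5e6 * 0.256 / 638.0 = 2006 m/s

2006 m/s


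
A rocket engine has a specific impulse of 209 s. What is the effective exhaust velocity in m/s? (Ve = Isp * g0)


Ve = Isp * g0 = 209 * 9.81 = 2050.3 m/s

2050.3 m/s


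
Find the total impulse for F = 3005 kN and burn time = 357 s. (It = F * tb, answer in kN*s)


It = 3005 * 357 = 1072785 kN*s

1072785 kN*s


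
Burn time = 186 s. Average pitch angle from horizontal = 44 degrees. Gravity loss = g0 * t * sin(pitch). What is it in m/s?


GL = 9.81 * 186 * sin(44 deg) = 1268 m/s

1268 m/s


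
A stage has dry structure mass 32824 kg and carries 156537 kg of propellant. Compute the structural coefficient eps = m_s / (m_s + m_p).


eps = 32824 / (32824 + 156537) = 0.1733

0.1733


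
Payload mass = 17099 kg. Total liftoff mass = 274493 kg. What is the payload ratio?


PR = 17099 / 274493 = 0.0623

0.0623


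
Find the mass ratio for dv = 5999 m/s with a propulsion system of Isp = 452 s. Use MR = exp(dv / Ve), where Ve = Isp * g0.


Ve = 452 * 9.81 = 4434.12 m/s
MR = exp(5999 / 4434.12) = 3.869

3.869


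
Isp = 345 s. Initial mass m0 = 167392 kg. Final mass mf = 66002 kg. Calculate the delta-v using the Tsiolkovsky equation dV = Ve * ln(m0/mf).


Ve = 345 * 9.81 = 3384.45 m/s
dV = 3384.45 * ln(167392/66002) = 3150 m/s

3150 m/s


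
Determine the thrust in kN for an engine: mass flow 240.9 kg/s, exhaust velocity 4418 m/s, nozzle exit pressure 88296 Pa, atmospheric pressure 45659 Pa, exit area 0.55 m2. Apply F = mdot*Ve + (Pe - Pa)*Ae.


F = 240.9 * 4418 + (88296 - 45659) * 0.55 = 1.0877e+06 N = 1087.7 kN

1087.7 kN


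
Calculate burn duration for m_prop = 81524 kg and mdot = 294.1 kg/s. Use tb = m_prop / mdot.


tb = 81524 / 294.1 = 277.2 s

277.2 s


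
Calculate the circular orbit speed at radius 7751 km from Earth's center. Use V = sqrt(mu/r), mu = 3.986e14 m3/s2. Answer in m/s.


V = sqrt(3.986e14 / 7751000) = 7171 m/s

7171 m/s


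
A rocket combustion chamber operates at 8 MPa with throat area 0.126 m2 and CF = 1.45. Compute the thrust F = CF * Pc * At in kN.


F = 1.45 * 8e6 * 0.126 = 1.4616e+06 N = 1461.6 kN

1461.6 kN


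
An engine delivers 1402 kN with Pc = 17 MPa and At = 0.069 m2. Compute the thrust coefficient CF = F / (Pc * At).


CF = 1402000 / (17e6 * 0.069) = 1.2

1.2


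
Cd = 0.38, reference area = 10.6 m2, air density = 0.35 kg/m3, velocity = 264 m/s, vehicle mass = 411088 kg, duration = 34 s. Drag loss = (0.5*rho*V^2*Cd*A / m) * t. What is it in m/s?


D = 0.5 * 0.35 * 264^2 * 0.38 * 10.6 = 49128.71 N
a = 49128.71 / 411088 = 0.1195 m/s2
dV = 0.1195 * 34 = 4.1 m/s

4.1 m/s


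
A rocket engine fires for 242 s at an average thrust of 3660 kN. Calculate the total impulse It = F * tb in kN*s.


It = 3660 * 242 = 885720 kN*s

885720 kN*s


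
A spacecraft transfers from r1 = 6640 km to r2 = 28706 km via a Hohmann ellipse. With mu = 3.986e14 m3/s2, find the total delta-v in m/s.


V1 = sqrt(mu/r1) = 7747.91 m/s
dV1 = V1*(sqrt(2*r2/(r1+r2)) - 1) = 2126.61 m/s
V2 = sqrt(mu/r2) = 3726.34 m/s
dV2 = V2*(1 - sqrt(2*r1/(r1+r2))) = 1442.26 m/s
Total dV = 3569 m/s

3569 m/s


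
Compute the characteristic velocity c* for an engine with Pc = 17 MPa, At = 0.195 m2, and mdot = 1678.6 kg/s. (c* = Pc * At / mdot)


c* = 17e6 * 0.195 / 1678.6 = 1975 m/s

1975 m/s


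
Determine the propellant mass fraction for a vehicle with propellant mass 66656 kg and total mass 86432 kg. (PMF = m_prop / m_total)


PMF = 66656 / 86432 = 0.771

0.771


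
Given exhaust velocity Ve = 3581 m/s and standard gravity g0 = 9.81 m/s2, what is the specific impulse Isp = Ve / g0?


Isp = Ve / g0 = 3581 / 9.81 = 365.0 s

365.0 s


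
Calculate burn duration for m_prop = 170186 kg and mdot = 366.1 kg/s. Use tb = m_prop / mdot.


tb = 170186 / 366.1 = 464.9 s

464.9 s


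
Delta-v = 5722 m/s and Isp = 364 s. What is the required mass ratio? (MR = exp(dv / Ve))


Ve = 364 * 9.81 = 3570.84 m/s
MR = exp(5722 / 3570.84) = 4.965

4.965


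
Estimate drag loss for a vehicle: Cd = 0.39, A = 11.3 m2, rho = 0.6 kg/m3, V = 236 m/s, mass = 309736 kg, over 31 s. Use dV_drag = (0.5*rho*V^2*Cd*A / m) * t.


D = 0.5 * 0.6 * 236^2 * 0.39 * 11.3 = 73635.68 N
a = 73635.68 / 309736 = 0.2377 m/s2
dV = 0.2377 * 31 = 7.4 m/s

7.4 m/s


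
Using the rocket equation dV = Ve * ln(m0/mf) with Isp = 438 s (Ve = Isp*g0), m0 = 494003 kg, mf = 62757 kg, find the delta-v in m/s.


Ve = 438 * 9.81 = 4296.78 m/s
dV = 4296.78 * ln(494003/62757) = 8865 m/s

8865 m/s


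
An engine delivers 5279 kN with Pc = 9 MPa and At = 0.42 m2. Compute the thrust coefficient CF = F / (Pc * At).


CF = 5279000 / (9e6 * 0.42) = 1.4

1.4


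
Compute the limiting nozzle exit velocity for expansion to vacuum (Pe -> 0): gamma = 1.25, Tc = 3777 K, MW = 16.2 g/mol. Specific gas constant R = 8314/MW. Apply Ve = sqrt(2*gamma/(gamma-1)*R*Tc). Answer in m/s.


R = 8314 / 16.2 = 513.21 J/(kg.K)
Ve = sqrt(2 * 1.25 / (1.25 - 1) * 513.21 * 3777) = 4403 m/s

4403 m/s


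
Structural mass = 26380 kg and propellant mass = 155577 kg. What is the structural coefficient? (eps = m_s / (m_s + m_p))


eps = 26380 / (26380 + 155577) = 0.145

0.145


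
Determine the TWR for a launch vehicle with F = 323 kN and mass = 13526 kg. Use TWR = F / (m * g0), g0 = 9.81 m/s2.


TWR = 323000 / (13526 * 9.81) = 2.43

2.43


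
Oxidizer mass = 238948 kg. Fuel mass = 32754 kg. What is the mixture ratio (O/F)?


MR = 238948 / 32754 = 7.3

7.3


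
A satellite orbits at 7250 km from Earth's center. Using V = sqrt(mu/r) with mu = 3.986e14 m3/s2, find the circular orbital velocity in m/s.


V = sqrt(3.986e14 / 7250000) = 7415 m/s

7415 m/s


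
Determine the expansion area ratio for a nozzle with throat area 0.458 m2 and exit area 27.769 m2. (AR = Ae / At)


AR = 27.769 / 0.458 = 60.6

60.6


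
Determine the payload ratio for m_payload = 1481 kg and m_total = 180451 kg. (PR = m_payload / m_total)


PR = 1481 / 180451 = 0.0082

0.0082


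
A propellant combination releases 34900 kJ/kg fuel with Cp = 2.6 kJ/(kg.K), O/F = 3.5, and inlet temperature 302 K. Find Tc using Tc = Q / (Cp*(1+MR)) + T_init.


Tc = 34900 / (2.6 * (1 + 3.5)) + 302 = 3285 K

3285 K


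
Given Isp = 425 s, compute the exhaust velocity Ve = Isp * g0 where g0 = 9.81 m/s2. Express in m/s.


Ve = Isp * g0 = 425 * 9.81 = 4169.2 m/s

4169.2 m/s


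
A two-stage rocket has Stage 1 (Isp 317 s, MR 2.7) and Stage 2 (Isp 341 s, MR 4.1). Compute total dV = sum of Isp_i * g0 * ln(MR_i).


dV1 = 317 * 9.81 * ln(2.7) = 3088.8 m/s
dV2 = 341 * 9.81 * ln(4.1) = 4720.0 m/s
Total dV = 3088.8 + 4720.0 = 7808.8 m/s ~ 7809 m/s

7809 m/s


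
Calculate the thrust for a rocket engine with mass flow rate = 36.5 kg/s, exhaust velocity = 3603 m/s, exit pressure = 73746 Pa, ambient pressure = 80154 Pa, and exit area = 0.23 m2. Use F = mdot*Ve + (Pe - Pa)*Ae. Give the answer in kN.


F = 36.5 * 3603 + (73746 - 80154) * 0.23 = 130036.0 N = 130.0 kN

130.0 kN


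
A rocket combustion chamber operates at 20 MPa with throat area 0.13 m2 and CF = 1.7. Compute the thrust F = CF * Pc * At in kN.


F = 1.7 * 20e6 * 0.13 = 4.4200e+06 N = 4420.0 kN

4420.0 kN


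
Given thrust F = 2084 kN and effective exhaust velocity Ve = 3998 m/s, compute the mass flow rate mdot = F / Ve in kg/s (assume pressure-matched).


mdot = F / Ve = 2084000 / 3998 = 521.3 kg/s

521.3 kg/s


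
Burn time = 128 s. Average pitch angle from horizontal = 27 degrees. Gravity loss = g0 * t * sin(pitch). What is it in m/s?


GL = 9.81 * 128 * sin(27 deg) = 570 m/s

570 m/s


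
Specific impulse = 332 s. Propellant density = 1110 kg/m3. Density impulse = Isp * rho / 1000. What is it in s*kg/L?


rho*Isp = 332 * 1110 / 1000 = 369 s*kg/L

369 s*kg/L


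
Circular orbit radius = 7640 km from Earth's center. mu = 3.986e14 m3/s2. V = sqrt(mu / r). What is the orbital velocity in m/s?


V = sqrt(3.986e14 / 7640000) = 7223 m/s

7223 m/s


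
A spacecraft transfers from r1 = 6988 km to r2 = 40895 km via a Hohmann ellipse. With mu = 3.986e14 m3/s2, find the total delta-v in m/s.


V1 = sqrt(mu/r1) = 7552.53 m/s
dV1 = V1*(sqrt(2*r2/(r1+r2)) - 1) = 2318.26 m/s
V2 = sqrt(mu/r2) = 3122.0 m/s
dV2 = V2*(1 - sqrt(2*r1/(r1+r2))) = 1435.32 m/s
Total dV = 3754 m/s

3754 m/s


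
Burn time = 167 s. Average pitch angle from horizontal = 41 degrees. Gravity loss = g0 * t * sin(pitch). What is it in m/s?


GL = 9.81 * 167 * sin(41 deg) = 1075 m/s

1075 m/s


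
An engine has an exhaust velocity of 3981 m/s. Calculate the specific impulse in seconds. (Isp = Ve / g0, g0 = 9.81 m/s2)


Isp = Ve / g0 = 3981 / 9.81 = 405.8 s

405.8 s


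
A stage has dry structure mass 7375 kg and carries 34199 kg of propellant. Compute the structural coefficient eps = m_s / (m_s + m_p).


eps = 7375 / (7375 + 34199) = 0.1774

0.1774


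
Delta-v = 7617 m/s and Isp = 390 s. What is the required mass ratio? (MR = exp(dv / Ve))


Ve = 390 * 9.81 = 3825.9 m/s
MR = exp(7617 / 3825.9) = 7.322

7.322


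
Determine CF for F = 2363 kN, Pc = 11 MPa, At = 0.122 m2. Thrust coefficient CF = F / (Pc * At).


CF = 2363000 / (11e6 * 0.122) = 1.76

1.76


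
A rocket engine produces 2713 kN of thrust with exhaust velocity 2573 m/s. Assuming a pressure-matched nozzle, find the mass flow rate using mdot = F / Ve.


mdot = F / Ve = 2713000 / 2573 = 1054.4 kg/s

1054.4 kg/s


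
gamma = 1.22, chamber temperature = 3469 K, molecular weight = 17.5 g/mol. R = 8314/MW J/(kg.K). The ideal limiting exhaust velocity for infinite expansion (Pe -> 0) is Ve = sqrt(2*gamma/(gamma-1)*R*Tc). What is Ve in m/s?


R = 8314 / 17.5 = 475.09 J/(kg.K)
Ve = sqrt(2 * 1.22 / (1.22 - 1) * 475.09 * 3469) = 4275 m/s

4275 m/s


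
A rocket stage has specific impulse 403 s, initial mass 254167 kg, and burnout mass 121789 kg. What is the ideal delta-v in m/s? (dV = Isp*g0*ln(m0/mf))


Ve = 403 * 9.81 = 3953.43 m/s
dV = 3953.43 * ln(254167/121789) = 2909 m/s

2909 m/s


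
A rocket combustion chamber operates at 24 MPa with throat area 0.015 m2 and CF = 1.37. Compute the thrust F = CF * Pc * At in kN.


F = 1.37 * 24e6 * 0.015 = 493200.0 N = 493.2 kN

493.2 kN


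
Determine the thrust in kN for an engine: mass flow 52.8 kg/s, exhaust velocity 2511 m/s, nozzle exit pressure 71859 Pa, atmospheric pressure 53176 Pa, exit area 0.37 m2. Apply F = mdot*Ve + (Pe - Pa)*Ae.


F = 52.8 * 2511 + (71859 - 53176) * 0.37 = 139494.0 N = 139.5 kN

139.5 kN


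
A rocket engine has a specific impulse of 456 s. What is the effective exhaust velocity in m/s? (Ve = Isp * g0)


Ve = Isp * g0 = 456 * 9.81 = 4473.4 m/s

4473.4 m/s


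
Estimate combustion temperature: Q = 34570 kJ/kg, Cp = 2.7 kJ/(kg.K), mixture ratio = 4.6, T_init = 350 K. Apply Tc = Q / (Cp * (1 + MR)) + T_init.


Tc = 34570 / (2.7 * (1 + 4.6)) + 350 = 2636 K

2636 K


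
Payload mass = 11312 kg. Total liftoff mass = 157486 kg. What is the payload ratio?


PR = 11312 / 157486 = 0.0718

0.0718


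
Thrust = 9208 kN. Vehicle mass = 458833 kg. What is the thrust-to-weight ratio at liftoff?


TWR = 9208000 / (458833 * 9.81) = 2.05

2.05


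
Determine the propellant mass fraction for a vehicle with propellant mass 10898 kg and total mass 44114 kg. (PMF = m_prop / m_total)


PMF = 10898 / 44114 = 0.247

0.247


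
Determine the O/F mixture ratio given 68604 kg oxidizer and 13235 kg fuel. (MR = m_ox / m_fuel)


MR = 68604 / 13235 = 5.18

5.18


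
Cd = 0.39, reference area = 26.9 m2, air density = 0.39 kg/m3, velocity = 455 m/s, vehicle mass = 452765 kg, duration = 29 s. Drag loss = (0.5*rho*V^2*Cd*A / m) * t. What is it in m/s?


D = 0.5 * 0.39 * 455^2 * 0.39 * 26.9 = 423520.36 N
a = 423520.36 / 452765 = 0.9354 m/s2
dV = 0.9354 * 29 = 27.1 m/s

27.1 m/s


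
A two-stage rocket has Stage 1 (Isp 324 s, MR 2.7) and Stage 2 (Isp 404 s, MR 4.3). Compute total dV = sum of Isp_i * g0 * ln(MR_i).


dV1 = 324 * 9.81 * ln(2.7) = 3157.0 m/s
dV2 = 404 * 9.81 * ln(4.3) = 5780.8 m/s
Total dV = 3157.0 + 5780.8 = 8937.8 m/s ~ 8938 m/s

8938 m/s


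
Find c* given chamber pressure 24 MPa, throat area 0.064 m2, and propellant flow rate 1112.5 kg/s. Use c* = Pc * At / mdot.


c* = 24e6 * 0.064 / 1112.5 = 1381 m/s

1381 m/s


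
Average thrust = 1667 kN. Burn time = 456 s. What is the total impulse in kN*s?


It = 1667 * 456 = 760152 kN*s

760152 kN*s


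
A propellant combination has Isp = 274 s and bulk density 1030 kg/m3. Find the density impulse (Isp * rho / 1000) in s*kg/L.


rho*Isp = 274 * 1030 / 1000 = 282 s*kg/L

282 s*kg/L


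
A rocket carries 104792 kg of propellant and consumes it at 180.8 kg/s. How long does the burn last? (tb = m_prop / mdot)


tb = 104792 / 180.8 = 579.6 s

579.6 s


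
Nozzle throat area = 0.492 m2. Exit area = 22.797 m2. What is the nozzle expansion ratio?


AR = 22.797 / 0.492 = 46.3

46.3


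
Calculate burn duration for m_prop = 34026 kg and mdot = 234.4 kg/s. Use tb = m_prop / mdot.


tb = 34026 / 234.4 = 145.2 s

145.2 s


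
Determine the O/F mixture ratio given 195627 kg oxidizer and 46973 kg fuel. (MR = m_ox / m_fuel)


MR = 195627 / 46973 = 4.16

4.16


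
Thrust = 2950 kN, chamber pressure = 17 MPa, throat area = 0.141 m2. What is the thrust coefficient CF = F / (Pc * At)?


CF = 2950000 / (17e6 * 0.141) = 1.23

1.23


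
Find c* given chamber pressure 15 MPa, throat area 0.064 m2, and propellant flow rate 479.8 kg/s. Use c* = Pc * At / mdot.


c* = 15e6 * 0.064 / 479.8 = 2001 m/s

2001 m/s


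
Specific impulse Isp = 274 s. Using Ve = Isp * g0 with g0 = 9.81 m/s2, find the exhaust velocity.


Ve = Isp * g0 = 274 * 9.81 = 2687.9 m/s

2687.9 m/s


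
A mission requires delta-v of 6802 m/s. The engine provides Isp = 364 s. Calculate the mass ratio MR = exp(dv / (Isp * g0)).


Ve = 364 * 9.81 = 3570.84 m/s
MR = exp(6802 / 3570.84) = 6.719

6.719


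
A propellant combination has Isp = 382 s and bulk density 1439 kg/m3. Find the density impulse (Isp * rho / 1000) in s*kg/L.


rho*Isp = 382 * 1439 / 1000 = 550 s*kg/L

550 s*kg/L


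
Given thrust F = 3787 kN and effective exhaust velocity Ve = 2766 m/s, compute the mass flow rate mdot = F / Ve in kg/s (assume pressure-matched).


mdot = F / Ve = 3787000 / 2766 = 1369.1 kg/s

1369.1 kg/s


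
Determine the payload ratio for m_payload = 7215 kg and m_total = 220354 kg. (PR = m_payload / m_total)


PR = 7215 / 220354 = 0.0327

0.0327


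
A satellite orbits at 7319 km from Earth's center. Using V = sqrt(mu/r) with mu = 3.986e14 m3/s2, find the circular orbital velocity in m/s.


V = sqrt(3.986e14 / 7319000) = 7380 m/s

7380 m/s


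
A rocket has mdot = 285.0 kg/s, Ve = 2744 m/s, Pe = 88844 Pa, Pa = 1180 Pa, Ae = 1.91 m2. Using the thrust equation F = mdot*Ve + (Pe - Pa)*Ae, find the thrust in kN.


F = 285.0 * 2744 + (88844 - 1180) * 1.91 = 949478.0 N = 949.5 kN

949.5 kN


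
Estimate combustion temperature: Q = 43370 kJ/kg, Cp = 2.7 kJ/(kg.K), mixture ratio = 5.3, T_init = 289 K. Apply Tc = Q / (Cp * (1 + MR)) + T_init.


Tc = 43370 / (2.7 * (1 + 5.3)) + 289 = 2839 K

2839 K


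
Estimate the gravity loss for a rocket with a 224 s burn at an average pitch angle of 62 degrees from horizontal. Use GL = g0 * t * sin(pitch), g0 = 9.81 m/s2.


GL = 9.81 * 224 * sin(62 deg) = 1940 m/s

1940 m/s


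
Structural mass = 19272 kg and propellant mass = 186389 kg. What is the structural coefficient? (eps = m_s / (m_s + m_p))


eps = 19272 / (19272 + 186389) = 0.0937

0.0937


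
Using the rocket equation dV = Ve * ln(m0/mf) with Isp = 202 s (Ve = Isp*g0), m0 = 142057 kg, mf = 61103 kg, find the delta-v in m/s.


Ve = 202 * 9.81 = 1981.62 m/s
dV = 1981.62 * ln(142057/61103) = 1672 m/s

1672 m/s


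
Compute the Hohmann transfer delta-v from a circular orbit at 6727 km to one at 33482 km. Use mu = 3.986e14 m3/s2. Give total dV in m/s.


V1 = sqrt(mu/r1) = 7697.65 m/s
dV1 = V1*(sqrt(2*r2/(r1+r2)) - 1) = 2236.19 m/s
V2 = sqrt(mu/r2) = 3450.35 m/s
dV2 = V2*(1 - sqrt(2*r1/(r1+r2))) = 1454.5 m/s
Total dV = 3691 m/s

3691 m/s


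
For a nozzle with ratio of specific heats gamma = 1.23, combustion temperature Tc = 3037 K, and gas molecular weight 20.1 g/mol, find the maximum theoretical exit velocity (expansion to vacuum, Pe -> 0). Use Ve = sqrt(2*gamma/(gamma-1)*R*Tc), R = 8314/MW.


R = 8314 / 20.1 = 413.63 J/(kg.K)
Ve = sqrt(2 * 1.23 / (1.23 - 1) * 413.63 * 3037) = 3665 m/s

3665 m/s


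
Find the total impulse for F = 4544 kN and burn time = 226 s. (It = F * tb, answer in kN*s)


It = 4544 * 226 = 1026944 kN*s

1026944 kN*s


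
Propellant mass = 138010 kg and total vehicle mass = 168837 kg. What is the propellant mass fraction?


PMF = 138010 / 168837 = 0.817

0.817


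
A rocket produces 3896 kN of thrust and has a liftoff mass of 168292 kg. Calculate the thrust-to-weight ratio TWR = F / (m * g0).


TWR = 3896000 / (168292 * 9.81) = 2.36

2.36


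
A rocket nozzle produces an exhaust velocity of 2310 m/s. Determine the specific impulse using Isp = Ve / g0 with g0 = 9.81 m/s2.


Isp = Ve / g0 = 2310 / 9.81 = 235.5 s

235.5 s


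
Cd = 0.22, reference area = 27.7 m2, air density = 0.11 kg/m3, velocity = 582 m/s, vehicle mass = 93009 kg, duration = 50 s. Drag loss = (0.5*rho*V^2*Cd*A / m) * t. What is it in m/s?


D = 0.5 * 0.11 * 582^2 * 0.22 * 27.7 = 113530.12 N
a = 113530.12 / 93009 = 1.2206 m/s2
dV = 1.2206 * 50 = 61.0 m/s

61.0 m/s


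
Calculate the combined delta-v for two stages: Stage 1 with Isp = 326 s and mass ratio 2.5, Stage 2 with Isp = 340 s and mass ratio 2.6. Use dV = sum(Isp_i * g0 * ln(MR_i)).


dV1 = 326 * 9.81 * ln(2.5) = 2930.4 m/s
dV2 = 340 * 9.81 * ln(2.6) = 3187.0 m/s
Total dV = 2930.4 + 3187.0 = 6117.4 m/s ~ 6117 m/s

6117 m/s


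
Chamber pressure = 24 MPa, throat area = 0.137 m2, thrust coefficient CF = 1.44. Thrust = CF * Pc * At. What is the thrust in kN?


F = 1.44 * 24e6 * 0.137 = 4.7347e+06 N = 4734.7 kN

4734.7 kN


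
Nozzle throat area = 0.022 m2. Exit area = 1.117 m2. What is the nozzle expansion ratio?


AR = 1.117 / 0.022 = 50.8

50.8


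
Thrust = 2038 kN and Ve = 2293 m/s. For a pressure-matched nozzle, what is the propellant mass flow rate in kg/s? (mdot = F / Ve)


mdot = F / Ve = 2038000 / 2293 = 888.8 kg/s

888.8 kg/s


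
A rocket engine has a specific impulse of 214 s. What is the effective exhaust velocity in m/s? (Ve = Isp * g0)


Ve = Isp * g0 = 214 * 9.81 = 2099.3 m/s

2099.3 m/s


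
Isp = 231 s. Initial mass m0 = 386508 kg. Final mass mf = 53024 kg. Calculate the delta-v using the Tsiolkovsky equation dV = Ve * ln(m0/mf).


Ve = 231 * 9.81 = 2266.11 m/s
dV = 2266.11 * ln(386508/53024) = 4501 m/s

4501 m/s


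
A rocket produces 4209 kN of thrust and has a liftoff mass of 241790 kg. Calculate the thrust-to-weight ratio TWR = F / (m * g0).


TWR = 4209000 / (241790 * 9.81) = 1.77

1.77


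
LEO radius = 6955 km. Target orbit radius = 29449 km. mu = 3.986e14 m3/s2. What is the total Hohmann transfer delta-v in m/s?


V1 = sqrt(mu/r1) = 7570.42 m/s
dV1 = V1*(sqrt(2*r2/(r1+r2)) - 1) = 2058.9 m/s
V2 = sqrt(mu/r2) = 3679.03 m/s
dV2 = V2*(1 - sqrt(2*r1/(r1+r2))) = 1404.86 m/s
Total dV = 3464 m/s

3464 m/s


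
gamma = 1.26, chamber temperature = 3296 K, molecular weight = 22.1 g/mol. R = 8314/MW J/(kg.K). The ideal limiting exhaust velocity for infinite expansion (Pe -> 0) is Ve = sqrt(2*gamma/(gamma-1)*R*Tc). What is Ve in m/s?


R = 8314 / 22.1 = 376.2 J/(kg.K)
Ve = sqrt(2 * 1.26 / (1.26 - 1) * 376.2 * 3296) = 3467 m/s

3467 m/s


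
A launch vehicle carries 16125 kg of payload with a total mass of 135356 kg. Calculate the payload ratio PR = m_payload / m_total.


PR = 16125 / 135356 = 0.1191

0.1191


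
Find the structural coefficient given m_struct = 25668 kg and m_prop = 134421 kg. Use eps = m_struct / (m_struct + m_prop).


eps = 25668 / (25668 + 134421) = 0.1603

0.1603


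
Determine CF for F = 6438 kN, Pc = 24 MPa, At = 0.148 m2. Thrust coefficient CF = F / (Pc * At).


CF = 6438000 / (24e6 * 0.148) = 1.81

1.81


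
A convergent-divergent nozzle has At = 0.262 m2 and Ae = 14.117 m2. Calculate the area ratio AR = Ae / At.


AR = 14.117 / 0.262 = 53.9

53.9


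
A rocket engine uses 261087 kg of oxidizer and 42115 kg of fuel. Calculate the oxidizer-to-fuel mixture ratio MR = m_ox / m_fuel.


MR = 261087 / 42115 = 6.2

6.2


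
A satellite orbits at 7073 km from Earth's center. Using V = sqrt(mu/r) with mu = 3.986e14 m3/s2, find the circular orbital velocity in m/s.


V = sqrt(3.986e14 / 7073000) = 7507 m/s

7507 m/s


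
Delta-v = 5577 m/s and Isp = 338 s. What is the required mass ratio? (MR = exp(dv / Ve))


Ve = 338 * 9.81 = 3315.78 m/s
MR = exp(5577 / 3315.78) = 5.376

5.376


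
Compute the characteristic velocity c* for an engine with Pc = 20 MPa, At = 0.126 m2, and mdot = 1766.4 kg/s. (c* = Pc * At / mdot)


c* = 20e6 * 0.126 / 1766.4 = 1427 m/s

1427 m/s


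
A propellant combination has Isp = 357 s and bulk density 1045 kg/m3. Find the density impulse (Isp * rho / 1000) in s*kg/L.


rho*Isp = 357 * 1045 / 1000 = 373 s*kg/L

373 s*kg/L


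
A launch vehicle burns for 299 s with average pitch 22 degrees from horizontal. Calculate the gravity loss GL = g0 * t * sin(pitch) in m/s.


GL = 9.81 * 299 * sin(22 deg) = 1099 m/s

1099 m/s


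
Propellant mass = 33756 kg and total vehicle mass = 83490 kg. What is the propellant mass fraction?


PMF = 33756 / 83490 = 0.404

0.404


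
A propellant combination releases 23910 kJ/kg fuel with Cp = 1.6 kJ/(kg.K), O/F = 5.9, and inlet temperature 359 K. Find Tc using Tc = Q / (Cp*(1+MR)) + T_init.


Tc = 23910 / (1.6 * (1 + 5.9)) + 359 = 2525 K

2525 K


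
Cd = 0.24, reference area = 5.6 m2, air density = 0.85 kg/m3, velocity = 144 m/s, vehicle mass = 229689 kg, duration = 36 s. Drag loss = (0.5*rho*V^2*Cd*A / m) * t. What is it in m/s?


D = 0.5 * 0.85 * 144^2 * 0.24 * 5.6 = 11844.4 N
a = 11844.4 / 229689 = 0.0516 m/s2
dV = 0.0516 * 36 = 1.9 m/s

1.9 m/s


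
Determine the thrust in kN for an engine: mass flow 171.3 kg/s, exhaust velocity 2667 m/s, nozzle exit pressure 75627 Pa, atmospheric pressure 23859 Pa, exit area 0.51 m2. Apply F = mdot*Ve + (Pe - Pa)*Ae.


F = 171.3 * 2667 + (75627 - 23859) * 0.51 = 483259.0 N = 483.3 kN

483.3 kN


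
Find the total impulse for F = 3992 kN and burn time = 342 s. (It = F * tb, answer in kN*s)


It = 3992 * 342 = 1365264 kN*s

1365264 kN*s


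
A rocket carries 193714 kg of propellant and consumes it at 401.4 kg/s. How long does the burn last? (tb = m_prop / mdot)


tb = 193714 / 401.4 = 482.6 s

482.6 s


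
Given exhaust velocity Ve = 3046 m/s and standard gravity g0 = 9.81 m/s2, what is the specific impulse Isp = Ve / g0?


Isp = Ve / g0 = 3046 / 9.81 = 310.5 s

310.5 s


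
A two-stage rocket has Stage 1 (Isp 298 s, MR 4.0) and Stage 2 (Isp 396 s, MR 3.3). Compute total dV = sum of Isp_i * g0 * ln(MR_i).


dV1 = 298 * 9.81 * ln(4.0) = 4052.7 m/s
dV2 = 396 * 9.81 * ln(3.3) = 4638.1 m/s
Total dV = 4052.7 + 4638.1 = 8690.8 m/s ~ 8691 m/s

8691 m/s


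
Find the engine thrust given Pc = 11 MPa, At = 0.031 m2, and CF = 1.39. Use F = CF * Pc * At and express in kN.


F = 1.39 * 11e6 * 0.031 = 473990.0 N = 474.0 kN

474.0 kN


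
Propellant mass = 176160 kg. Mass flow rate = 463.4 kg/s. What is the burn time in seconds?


tb = 176160 / 463.4 = 380.1 s

380.1 s


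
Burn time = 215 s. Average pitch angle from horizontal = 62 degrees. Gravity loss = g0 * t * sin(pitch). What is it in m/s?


GL = 9.81 * 215 * sin(62 deg) = 1862 m/s

1862 m/s


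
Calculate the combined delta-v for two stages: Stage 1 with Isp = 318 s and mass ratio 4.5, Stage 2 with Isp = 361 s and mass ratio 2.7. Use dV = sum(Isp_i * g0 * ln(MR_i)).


dV1 = 318 * 9.81 * ln(4.5) = 4692.1 m/s
dV2 = 361 * 9.81 * ln(2.7) = 3517.5 m/s
Total dV = 4692.1 + 3517.5 = 8209.6 m/s ~ 8210 m/s

8210 m/s


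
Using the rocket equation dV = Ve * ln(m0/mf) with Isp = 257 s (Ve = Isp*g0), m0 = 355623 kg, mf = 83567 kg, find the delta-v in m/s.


Ve = 257 * 9.81 = 2521.17 m/s
dV = 2521.17 * ln(355623/83567) = 3651 m/s

3651 m/s


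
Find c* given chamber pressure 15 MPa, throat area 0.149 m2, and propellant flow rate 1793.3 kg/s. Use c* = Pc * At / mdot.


c* = 15e6 * 0.149 / 1793.3 = 1246 m/s

1246 m/s


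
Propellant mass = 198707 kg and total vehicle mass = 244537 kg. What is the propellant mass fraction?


PMF = 198707 / 244537 = 0.813

0.813


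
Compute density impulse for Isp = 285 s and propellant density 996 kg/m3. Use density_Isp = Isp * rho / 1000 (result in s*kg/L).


rho*Isp = 285 * 996 / 1000 = 284 s*kg/L

284 s*kg/L


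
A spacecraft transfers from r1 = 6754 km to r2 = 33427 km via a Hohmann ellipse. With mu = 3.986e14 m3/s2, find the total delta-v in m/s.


V1 = sqrt(mu/r1) = 7682.24 m/s
dV1 = V1*(sqrt(2*r2/(r1+r2)) - 1) = 2227.02 m/s
V2 = sqrt(mu/r2) = 3453.19 m/s
dV2 = V2*(1 - sqrt(2*r1/(r1+r2))) = 1451.0 m/s
Total dV = 3678 m/s

3678 m/s


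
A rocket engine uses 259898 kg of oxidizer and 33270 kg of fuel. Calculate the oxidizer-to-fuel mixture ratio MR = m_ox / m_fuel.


MR = 259898 / 33270 = 7.81

7.81


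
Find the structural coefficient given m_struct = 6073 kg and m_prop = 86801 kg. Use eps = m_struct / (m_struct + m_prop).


eps = 6073 / (6073 + 86801) = 0.0654

0.0654


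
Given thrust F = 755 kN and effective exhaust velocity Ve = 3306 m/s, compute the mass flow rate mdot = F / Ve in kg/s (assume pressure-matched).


mdot = F / Ve = 755000 / 3306 = 228.4 kg/s

228.4 kg/s


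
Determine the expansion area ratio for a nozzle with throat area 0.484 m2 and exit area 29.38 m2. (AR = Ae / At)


AR = 29.38 / 0.484 = 60.7

60.7


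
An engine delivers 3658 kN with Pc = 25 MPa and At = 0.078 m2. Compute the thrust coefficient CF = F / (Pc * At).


CF = 3658000 / (25e6 * 0.078) = 1.88

1.88


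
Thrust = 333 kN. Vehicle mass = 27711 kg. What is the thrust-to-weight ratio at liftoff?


TWR = 333000 / (27711 * 9.81) = 1.22

1.22


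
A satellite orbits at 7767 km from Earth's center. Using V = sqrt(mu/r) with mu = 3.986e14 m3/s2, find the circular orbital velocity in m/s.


V = sqrt(3.986e14 / 7767000) = 7164 m/s

7164 m/s


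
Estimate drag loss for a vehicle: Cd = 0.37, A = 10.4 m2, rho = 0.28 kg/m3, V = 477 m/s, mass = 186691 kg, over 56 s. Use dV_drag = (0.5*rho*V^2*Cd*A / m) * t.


D = 0.5 * 0.28 * 477^2 * 0.37 * 10.4 = 122574.42 N
a = 122574.42 / 186691 = 0.6566 m/s2
dV = 0.6566 * 56 = 36.8 m/s

36.8 m/s


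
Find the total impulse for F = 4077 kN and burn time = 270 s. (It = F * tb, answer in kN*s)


It = 4077 * 270 = 1100790 kN*s

1100790 kN*s


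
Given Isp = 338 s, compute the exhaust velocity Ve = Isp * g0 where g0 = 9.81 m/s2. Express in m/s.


Ve = Isp * g0 = 338 * 9.81 = 3315.8 m/s

3315.8 m/s


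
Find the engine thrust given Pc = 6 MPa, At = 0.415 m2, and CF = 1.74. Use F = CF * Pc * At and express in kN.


F = 1.74 * 6e6 * 0.415 = 4.3326e+06 N = 4332.6 kN

4332.6 kN


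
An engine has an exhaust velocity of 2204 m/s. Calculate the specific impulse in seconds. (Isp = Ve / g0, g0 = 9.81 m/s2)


Isp = Ve / g0 = 2204 / 9.81 = 224.7 s

224.7 s


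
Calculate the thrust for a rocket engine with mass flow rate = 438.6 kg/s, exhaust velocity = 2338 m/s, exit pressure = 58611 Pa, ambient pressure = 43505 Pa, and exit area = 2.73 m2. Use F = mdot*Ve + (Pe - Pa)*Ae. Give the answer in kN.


F = 438.6 * 2338 + (58611 - 43505) * 2.73 = 1.0667e+06 N = 1066.7 kN

1066.7 kN


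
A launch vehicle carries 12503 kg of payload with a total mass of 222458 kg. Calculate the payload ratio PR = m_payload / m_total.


PR = 12503 / 222458 = 0.0562

0.0562


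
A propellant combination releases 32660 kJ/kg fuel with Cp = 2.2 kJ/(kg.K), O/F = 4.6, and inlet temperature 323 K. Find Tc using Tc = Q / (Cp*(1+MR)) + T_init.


Tc = 32660 / (2.2 * (1 + 4.6)) + 323 = 2974 K

2974 K


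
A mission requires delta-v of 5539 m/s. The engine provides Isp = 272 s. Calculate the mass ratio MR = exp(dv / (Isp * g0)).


Ve = 272 * 9.81 = 2668.32 m/s
MR = exp(5539 / 2668.32) = 7.971

7.971


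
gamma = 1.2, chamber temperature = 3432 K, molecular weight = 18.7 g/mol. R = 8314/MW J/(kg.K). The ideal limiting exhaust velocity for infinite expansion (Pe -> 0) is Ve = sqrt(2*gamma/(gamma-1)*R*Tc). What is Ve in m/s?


R = 8314 / 18.7 = 444.6 J/(kg.K)
Ve = sqrt(2 * 1.2 / (1.2 - 1) * 444.6 * 3432) = 4279 m/s

4279 m/s


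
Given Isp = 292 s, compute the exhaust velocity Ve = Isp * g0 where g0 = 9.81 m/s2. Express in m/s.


Ve = Isp * g0 = 292 * 9.81 = 2864.5 m/s

2864.5 m/s


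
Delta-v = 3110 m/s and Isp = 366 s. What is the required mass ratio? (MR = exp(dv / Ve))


Ve = 366 * 9.81 = 3590.46 m/s
MR = exp(3110 / 3590.46) = 2.378

2.378


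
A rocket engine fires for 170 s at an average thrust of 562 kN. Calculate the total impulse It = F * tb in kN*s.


It = 562 * 170 = 95540 kN*s

95540 kN*s


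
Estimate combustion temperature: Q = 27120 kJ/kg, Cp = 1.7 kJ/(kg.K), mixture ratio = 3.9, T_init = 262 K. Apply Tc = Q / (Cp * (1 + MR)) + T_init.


Tc = 27120 / (1.7 * (1 + 3.9)) + 262 = 3518 K

3518 K


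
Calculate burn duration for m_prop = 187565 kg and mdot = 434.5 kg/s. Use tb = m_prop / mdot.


tb = 187565 / 434.5 = 431.7 s

431.7 s


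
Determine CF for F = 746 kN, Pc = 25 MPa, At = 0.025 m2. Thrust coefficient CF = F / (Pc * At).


CF = 746000 / (25e6 * 0.025) = 1.19

1.19


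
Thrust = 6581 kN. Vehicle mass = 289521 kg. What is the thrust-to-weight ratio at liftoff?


TWR = 6581000 / (289521 * 9.81) = 2.32

2.32


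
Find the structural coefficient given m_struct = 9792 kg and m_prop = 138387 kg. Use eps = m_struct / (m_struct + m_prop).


eps = 9792 / (9792 + 138387) = 0.0661

0.0661


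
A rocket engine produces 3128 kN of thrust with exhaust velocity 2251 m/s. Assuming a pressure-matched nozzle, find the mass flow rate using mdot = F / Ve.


mdot = F / Ve = 3128000 / 2251 = 1389.6 kg/s

1389.6 kg/s


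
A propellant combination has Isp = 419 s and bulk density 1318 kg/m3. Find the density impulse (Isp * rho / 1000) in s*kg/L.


rho*Isp = 419 * 1318 / 1000 = 552 s*kg/L

552 s*kg/L


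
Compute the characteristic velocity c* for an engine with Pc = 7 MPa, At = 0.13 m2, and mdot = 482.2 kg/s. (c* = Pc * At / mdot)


c* = 7e6 * 0.13 / 482.2 = 1887 m/s

1887 m/s


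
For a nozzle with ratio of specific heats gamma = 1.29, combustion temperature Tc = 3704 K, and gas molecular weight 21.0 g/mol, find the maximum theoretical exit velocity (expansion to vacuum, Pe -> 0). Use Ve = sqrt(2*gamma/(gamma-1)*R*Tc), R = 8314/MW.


R = 8314 / 21.0 = 395.9 J/(kg.K)
Ve = sqrt(2 * 1.29 / (1.29 - 1) * 395.9 * 3704) = 3612 m/s

3612 m/s


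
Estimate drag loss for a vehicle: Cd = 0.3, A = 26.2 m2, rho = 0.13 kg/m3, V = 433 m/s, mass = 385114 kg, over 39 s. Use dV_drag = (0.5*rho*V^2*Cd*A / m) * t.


D = 0.5 * 0.13 * 433^2 * 0.3 * 26.2 = 95788.13 N
a = 95788.13 / 385114 = 0.2487 m/s2
dV = 0.2487 * 39 = 9.7 m/s

9.7 m/s


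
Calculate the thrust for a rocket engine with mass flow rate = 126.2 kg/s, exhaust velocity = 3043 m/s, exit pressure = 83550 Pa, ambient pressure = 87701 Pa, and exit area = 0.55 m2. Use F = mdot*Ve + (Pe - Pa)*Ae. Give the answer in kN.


F = 126.2 * 3043 + (83550 - 87701) * 0.55 = 381744.0 N = 381.7 kN

381.7 kN


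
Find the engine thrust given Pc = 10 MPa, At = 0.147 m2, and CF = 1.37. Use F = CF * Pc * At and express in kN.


F = 1.37 * 10e6 * 0.147 = 2.0139e+06 N = 2013.9 kN

2013.9 kN


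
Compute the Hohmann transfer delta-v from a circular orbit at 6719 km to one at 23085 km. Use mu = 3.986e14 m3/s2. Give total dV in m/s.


V1 = sqrt(mu/r1) = 7702.23 m/s
dV1 = V1*(sqrt(2*r2/(r1+r2)) - 1) = 1884.25 m/s
V2 = sqrt(mu/r2) = 4155.31 m/s
dV2 = V2*(1 - sqrt(2*r1/(r1+r2))) = 1365.12 m/s
Total dV = 3249 m/s

3249 m/s


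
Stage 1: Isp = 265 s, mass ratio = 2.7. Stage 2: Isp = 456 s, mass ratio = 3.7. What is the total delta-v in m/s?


dV1 = 265 * 9.81 * ln(2.7) = 2582.1 m/s
dV2 = 456 * 9.81 * ln(3.7) = 5852.6 m/s
Total dV = 2582.1 + 5852.6 = 8434.7 m/s ~ 8435 m/s

8435 m/s


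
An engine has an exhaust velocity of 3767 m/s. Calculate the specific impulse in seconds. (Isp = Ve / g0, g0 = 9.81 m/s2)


Isp = Ve / g0 = 3767 / 9.81 = 384.0 s

384.0 s
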